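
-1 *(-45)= 45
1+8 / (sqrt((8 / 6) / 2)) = 10.80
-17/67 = -0.25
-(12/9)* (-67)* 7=1876/3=625.33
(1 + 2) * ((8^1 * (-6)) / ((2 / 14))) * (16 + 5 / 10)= -16632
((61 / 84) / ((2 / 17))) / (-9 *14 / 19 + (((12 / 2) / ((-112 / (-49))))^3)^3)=0.00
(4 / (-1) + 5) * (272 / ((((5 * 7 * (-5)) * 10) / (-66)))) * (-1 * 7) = -8976 / 125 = -71.81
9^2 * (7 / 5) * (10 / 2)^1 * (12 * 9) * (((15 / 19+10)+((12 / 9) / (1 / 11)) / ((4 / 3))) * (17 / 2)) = 215489484 / 19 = 11341551.79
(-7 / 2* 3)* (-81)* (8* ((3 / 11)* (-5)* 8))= -816480 / 11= -74225.45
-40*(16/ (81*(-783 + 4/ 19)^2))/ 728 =-28880/ 1630510376859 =-0.00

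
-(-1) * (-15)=-15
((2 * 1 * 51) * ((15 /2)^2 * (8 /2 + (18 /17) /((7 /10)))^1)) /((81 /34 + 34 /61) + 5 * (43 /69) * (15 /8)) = 42244891200 /11729893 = 3601.47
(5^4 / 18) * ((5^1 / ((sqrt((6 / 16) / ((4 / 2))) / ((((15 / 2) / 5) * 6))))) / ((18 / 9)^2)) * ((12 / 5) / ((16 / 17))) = 10625 * sqrt(3) / 8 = 2300.38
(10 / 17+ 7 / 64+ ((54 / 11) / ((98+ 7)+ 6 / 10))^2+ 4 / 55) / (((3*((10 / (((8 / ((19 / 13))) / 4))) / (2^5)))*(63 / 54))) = 799854016 / 827582525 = 0.97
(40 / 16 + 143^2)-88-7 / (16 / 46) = 162747 / 8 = 20343.38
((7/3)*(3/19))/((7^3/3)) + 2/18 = 958/8379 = 0.11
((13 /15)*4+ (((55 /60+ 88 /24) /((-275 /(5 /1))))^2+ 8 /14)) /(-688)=-20387 /3467520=-0.01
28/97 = 0.29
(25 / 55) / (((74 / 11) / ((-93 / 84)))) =-0.07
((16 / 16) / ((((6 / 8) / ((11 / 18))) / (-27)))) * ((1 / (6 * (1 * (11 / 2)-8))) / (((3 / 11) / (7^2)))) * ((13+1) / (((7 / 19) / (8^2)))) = 640859.02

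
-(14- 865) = 851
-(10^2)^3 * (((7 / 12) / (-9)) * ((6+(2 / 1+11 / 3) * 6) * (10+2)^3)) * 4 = 17920000000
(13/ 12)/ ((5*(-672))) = -13/ 40320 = -0.00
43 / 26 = 1.65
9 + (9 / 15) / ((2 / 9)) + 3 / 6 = 61 / 5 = 12.20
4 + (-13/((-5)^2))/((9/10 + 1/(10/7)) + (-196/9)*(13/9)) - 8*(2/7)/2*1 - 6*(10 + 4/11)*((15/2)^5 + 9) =-13744293810703/9310840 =-1476160.45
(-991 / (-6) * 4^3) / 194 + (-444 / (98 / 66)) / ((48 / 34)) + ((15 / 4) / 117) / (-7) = -116649769 / 741468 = -157.32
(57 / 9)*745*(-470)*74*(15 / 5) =-492310900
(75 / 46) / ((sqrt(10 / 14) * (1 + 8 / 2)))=3 * sqrt(35) / 46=0.39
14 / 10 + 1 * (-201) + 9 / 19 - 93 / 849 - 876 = -28907716 / 26885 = -1075.24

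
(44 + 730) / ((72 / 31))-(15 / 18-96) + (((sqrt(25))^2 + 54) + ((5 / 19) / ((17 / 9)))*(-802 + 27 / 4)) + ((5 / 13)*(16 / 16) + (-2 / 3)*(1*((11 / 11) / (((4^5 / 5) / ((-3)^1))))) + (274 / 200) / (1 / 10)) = 13244955949 / 32248320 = 410.72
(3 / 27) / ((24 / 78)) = 13 / 36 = 0.36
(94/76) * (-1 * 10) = -235/19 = -12.37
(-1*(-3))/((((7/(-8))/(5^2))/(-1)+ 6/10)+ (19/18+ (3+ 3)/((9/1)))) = 5400/4243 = 1.27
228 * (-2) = -456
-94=-94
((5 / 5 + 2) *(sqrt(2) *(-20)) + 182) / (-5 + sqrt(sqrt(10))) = -(182-60 *sqrt(2)) / (5-10^(1 / 4)) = -30.15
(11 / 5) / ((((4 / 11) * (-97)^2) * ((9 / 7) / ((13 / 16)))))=11011 / 27097920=0.00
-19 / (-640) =19 / 640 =0.03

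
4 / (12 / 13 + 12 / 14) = 182 / 81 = 2.25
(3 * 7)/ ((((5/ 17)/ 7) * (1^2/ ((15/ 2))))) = 7497/ 2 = 3748.50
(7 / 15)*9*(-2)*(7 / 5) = -294 / 25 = -11.76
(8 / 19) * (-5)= -40 / 19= -2.11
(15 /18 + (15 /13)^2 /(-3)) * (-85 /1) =-33575 /1014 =-33.11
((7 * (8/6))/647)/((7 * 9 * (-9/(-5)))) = 20/157221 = 0.00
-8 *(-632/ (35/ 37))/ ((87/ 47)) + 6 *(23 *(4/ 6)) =9072524/ 3045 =2979.48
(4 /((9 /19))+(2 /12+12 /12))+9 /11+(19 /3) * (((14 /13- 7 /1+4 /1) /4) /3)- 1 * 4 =3097 /572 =5.41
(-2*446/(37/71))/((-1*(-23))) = -63332/851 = -74.42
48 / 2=24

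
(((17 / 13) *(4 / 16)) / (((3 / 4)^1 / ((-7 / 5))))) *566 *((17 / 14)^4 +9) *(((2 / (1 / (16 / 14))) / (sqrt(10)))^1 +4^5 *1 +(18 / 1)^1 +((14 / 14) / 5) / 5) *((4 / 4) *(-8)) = 3304310264 *sqrt(10) / 468195 +10760073335933 / 334425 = 32197165.32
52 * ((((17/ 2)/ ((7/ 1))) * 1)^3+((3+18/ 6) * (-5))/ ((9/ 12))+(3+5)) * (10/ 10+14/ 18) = -8621080/ 3087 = -2792.70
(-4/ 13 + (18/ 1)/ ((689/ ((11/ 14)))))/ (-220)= 277/ 212212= 0.00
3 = 3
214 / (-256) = -107 / 128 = -0.84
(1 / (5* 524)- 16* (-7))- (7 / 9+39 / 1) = 1703009 / 23580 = 72.22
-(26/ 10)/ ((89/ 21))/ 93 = -91/ 13795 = -0.01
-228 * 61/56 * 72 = -125172/7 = -17881.71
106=106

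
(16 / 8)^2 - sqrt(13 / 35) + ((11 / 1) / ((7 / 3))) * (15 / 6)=221 / 14 - sqrt(455) / 35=15.18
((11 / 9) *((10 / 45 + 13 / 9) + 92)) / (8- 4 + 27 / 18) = 20.81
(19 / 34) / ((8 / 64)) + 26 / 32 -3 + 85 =23741 / 272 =87.28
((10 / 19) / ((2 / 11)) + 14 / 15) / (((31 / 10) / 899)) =63278 / 57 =1110.14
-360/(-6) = 60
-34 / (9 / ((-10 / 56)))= 0.67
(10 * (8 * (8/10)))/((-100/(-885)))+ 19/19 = 2837/5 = 567.40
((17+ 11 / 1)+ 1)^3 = 24389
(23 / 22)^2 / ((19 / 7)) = 0.40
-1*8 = -8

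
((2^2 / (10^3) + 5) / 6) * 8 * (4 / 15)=1.78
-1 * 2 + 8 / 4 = 0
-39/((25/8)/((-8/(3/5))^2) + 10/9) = -179712/5201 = -34.55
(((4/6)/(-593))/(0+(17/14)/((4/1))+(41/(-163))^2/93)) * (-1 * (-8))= -737980544/24965136925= -0.03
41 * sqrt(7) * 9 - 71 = -71 + 369 * sqrt(7) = 905.28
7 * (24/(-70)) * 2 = -24/5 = -4.80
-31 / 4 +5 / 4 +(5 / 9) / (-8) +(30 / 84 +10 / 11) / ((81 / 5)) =-107963 / 16632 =-6.49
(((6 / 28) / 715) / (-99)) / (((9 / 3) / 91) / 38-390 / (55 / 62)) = 19 / 2759271075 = 0.00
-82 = -82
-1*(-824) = 824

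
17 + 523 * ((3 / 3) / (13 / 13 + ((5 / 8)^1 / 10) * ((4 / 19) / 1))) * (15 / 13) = 613237 / 1001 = 612.62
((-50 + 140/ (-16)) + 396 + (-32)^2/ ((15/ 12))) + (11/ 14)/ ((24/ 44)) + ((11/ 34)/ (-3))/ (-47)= 97141414/ 83895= 1157.89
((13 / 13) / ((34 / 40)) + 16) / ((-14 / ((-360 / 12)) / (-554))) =-2426520 / 119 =-20390.92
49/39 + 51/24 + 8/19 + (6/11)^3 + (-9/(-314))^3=60530360146013/15267052956012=3.96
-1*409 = -409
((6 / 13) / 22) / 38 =3 / 5434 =0.00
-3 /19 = -0.16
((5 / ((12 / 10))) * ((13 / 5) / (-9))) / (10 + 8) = -65 / 972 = -0.07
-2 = -2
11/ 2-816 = -1621/ 2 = -810.50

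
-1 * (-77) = 77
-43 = -43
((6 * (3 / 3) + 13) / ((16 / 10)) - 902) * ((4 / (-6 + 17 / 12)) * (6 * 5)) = 23305.09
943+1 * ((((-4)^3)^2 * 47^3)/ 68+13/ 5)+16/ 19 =10101429944/ 1615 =6254755.38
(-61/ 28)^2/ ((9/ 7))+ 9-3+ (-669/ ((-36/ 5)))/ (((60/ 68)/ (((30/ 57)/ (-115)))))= 4056757/ 440496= 9.21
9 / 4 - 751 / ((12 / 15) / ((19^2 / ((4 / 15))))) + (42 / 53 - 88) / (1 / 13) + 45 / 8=-1078620923 / 848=-1271958.64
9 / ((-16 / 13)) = -117 / 16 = -7.31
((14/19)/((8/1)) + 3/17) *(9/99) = 347/14212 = 0.02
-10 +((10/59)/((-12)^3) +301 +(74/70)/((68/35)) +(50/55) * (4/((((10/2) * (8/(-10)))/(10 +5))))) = 2649158065/9532512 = 277.91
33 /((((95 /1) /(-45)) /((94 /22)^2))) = -59643 /209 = -285.37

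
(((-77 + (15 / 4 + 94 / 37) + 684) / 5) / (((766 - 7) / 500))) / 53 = 2269175 / 1488399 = 1.52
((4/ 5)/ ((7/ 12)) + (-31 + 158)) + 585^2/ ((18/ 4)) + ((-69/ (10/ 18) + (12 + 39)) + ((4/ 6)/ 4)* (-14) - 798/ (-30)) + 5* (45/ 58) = 463651903/ 6090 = 76133.32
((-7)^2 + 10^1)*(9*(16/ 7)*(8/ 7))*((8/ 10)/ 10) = 135936/ 1225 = 110.97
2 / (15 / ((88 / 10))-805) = -88 / 35345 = -0.00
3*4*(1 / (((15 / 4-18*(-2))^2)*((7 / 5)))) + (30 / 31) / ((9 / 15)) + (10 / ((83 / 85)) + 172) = 27905923744 / 151778697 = 183.86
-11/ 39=-0.28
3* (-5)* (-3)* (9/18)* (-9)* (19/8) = -7695/16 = -480.94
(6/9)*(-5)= -10/3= -3.33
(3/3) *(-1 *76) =-76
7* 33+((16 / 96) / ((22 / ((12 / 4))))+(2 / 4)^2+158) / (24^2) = 1465357 / 6336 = 231.27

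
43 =43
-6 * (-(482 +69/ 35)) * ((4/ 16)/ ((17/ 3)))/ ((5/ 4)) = 304902/ 2975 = 102.49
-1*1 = -1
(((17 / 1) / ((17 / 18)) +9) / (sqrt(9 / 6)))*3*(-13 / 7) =-351*sqrt(6) / 7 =-122.82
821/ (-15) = -821/ 15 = -54.73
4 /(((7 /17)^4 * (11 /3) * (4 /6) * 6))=250563 /26411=9.49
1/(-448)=-0.00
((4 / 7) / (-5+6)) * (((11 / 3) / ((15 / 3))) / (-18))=-22 / 945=-0.02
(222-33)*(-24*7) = -31752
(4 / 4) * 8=8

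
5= 5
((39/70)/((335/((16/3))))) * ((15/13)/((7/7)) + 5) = 128/2345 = 0.05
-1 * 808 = -808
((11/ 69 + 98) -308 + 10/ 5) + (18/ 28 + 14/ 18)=-206.42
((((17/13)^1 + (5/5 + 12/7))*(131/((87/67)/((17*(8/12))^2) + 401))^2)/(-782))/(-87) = 369393099699152/58552189875499963825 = 0.00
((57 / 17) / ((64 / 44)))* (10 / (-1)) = -3135 / 136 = -23.05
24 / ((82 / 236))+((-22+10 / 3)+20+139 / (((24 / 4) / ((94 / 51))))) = 709513 / 6273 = 113.11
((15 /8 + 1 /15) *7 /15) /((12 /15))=1631 /1440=1.13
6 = 6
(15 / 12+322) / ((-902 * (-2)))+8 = 59021 / 7216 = 8.18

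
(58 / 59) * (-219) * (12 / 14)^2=-457272 / 2891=-158.17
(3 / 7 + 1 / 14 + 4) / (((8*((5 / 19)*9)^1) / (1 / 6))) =0.04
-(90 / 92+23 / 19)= -1913 / 874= -2.19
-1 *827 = -827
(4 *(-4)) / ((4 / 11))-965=-1009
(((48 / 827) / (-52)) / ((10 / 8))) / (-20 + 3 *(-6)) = 24 / 1021345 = 0.00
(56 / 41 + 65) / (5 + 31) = 907 / 492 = 1.84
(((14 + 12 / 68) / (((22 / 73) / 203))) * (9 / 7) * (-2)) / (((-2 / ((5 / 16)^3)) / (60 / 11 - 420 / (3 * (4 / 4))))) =-106184750625 / 2106368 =-50411.30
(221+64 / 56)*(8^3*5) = 3980800 / 7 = 568685.71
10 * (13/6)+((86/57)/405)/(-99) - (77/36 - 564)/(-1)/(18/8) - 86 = -717733256/2285415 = -314.05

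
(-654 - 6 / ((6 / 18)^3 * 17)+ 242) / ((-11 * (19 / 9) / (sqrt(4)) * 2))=64494 / 3553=18.15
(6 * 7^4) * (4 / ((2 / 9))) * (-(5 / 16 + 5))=-5510295 / 4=-1377573.75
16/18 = 8/9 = 0.89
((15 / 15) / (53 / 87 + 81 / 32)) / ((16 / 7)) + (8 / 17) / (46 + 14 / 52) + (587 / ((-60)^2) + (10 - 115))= -3208875782629 / 30651958800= -104.69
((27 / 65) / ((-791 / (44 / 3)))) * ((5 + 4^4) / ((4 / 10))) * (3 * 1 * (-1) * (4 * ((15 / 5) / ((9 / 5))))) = 100.51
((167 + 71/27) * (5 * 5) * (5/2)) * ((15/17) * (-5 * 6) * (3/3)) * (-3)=14312500/17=841911.76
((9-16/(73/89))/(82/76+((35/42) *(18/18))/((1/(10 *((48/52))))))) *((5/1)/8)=-947245/1265236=-0.75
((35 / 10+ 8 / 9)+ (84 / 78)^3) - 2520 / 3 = -32995685 / 39546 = -834.36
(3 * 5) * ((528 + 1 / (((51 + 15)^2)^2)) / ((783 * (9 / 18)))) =20.23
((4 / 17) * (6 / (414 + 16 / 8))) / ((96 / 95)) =95 / 28288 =0.00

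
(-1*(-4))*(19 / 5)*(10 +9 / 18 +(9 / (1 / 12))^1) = 1801.20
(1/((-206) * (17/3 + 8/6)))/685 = -1/987770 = -0.00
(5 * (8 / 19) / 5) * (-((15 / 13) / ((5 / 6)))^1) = -144 / 247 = -0.58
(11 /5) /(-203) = -0.01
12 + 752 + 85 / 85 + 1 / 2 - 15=1501 / 2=750.50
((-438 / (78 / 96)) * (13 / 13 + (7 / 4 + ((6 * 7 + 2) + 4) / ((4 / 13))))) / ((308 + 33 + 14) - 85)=-37084 / 117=-316.96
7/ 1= 7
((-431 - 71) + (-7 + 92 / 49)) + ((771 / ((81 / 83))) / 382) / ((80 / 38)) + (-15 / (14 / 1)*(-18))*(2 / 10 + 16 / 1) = -3915963239 / 20215440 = -193.71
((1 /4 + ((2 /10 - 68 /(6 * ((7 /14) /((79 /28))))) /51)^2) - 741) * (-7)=84787823531 /16386300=5174.31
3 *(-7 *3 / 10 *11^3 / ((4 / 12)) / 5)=-251559 / 50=-5031.18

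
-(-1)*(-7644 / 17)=-7644 / 17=-449.65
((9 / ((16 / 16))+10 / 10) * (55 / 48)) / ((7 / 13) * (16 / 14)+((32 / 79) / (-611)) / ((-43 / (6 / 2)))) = 570780925 / 30656832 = 18.62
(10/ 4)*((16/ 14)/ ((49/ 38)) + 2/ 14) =1765/ 686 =2.57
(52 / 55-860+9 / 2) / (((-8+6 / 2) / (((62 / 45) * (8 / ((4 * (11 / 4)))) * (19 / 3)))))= 1084.62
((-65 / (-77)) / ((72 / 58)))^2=3553225 / 7683984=0.46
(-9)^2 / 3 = 27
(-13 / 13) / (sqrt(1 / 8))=-2.83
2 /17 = 0.12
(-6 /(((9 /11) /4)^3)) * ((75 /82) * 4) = -8518400 /3321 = -2565.01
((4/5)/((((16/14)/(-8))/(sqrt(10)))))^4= 2458624/25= 98344.96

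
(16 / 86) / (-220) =-2 / 2365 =-0.00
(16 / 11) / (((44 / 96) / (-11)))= -34.91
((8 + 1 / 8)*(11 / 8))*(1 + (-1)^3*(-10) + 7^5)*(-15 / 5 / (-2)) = 18037305 / 64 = 281832.89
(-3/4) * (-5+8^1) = -9/4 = -2.25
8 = 8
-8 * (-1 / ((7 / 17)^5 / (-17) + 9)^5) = 8193465725814765556554001028792218849 / 60453603792737585781121238028619630180228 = 0.00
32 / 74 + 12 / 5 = 524 / 185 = 2.83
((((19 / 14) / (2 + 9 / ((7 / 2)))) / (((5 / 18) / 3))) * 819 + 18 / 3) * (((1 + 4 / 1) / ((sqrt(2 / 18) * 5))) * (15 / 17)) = 222939 / 32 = 6966.84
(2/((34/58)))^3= 195112/4913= 39.71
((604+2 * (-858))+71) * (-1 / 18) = 347 / 6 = 57.83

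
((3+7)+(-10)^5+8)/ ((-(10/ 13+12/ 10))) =3249415/ 64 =50772.11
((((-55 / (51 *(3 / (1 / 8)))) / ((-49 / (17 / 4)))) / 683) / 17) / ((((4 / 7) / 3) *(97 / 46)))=1265 / 1513702848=0.00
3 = 3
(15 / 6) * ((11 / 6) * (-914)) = -25135 / 6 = -4189.17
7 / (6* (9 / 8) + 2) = 4 / 5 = 0.80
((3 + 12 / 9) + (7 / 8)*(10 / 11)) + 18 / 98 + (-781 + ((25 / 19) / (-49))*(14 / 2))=-95348893 / 122892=-775.88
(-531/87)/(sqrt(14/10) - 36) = 177 * sqrt(35)/187717 + 31860/187717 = 0.18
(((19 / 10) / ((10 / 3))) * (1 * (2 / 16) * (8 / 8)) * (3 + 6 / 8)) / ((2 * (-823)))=-171 / 1053440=-0.00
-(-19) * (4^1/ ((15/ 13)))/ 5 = 988/ 75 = 13.17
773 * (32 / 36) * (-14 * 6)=-173152 / 3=-57717.33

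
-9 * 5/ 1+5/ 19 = -44.74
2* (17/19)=34/19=1.79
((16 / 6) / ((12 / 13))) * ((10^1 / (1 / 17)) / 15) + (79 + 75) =5042 / 27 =186.74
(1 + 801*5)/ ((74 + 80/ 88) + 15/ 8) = 352528/ 6757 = 52.17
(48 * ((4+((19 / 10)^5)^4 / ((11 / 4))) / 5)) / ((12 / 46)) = 864594689523557038447178823 / 171875000000000000000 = 5030369.10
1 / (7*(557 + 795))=0.00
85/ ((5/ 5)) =85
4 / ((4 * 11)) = 1 / 11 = 0.09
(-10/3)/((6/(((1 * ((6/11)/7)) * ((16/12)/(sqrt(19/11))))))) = -40 * sqrt(209)/13167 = -0.04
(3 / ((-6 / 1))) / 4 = -0.12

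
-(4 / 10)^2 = -4 / 25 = -0.16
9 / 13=0.69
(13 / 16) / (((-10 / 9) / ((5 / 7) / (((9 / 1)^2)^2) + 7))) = -5.12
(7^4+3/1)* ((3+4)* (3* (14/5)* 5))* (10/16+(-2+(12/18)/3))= -2444267/3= -814755.67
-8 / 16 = -1 / 2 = -0.50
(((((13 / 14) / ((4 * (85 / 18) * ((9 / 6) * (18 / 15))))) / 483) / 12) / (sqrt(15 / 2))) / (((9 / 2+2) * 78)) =sqrt(30) / 1613954160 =0.00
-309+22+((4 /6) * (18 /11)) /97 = -306217 /1067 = -286.99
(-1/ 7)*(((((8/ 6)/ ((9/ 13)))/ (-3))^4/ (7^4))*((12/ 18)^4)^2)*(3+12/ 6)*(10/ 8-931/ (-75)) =-1918100094976/ 71201898294542505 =-0.00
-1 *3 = -3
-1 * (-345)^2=-119025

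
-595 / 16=-37.19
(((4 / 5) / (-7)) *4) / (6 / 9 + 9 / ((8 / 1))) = -384 / 1505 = -0.26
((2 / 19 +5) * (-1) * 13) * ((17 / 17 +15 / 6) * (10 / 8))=-44135 / 152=-290.36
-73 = -73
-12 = -12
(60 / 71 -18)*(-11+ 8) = 3654 / 71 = 51.46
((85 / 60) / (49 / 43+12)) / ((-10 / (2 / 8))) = -731 / 271200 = -0.00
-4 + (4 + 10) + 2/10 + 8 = 91/5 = 18.20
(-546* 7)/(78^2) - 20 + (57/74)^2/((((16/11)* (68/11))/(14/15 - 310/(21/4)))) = -99472291207/4066258560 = -24.46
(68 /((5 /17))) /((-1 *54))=-578 /135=-4.28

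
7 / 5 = 1.40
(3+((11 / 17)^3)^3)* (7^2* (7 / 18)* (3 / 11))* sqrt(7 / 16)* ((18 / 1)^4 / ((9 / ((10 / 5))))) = 119396301346170072* sqrt(7) / 1304466641467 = 242162.51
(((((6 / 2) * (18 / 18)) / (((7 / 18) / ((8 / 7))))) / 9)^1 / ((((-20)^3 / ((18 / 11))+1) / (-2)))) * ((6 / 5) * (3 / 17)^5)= 0.00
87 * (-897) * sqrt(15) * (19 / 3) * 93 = -45964971 * sqrt(15) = -178021567.19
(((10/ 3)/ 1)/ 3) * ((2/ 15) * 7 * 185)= 5180/ 27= 191.85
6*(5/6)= 5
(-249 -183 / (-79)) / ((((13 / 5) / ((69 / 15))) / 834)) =-373818816 / 1027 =-363991.06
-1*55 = -55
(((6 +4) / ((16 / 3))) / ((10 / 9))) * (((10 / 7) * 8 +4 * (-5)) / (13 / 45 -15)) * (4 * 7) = 27.53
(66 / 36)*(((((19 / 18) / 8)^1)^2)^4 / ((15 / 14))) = 1307734354157 / 8319791650276638720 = 0.00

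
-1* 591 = -591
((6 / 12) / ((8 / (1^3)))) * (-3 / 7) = -3 / 112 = -0.03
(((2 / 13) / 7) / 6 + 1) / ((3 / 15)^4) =171250 / 273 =627.29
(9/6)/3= 1/2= 0.50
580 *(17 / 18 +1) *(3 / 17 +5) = 893200 / 153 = 5837.91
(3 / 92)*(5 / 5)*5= 15 / 92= 0.16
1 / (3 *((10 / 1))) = 1 / 30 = 0.03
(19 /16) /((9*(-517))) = -19 /74448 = -0.00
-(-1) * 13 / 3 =13 / 3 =4.33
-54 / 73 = -0.74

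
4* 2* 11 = 88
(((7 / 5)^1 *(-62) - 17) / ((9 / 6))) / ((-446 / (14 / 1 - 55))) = -7093 / 1115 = -6.36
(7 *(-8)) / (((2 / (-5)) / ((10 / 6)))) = 700 / 3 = 233.33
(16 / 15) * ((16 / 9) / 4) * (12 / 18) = 128 / 405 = 0.32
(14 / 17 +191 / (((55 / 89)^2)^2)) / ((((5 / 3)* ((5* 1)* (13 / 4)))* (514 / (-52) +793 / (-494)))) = -7746382280526 / 1839504390625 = -4.21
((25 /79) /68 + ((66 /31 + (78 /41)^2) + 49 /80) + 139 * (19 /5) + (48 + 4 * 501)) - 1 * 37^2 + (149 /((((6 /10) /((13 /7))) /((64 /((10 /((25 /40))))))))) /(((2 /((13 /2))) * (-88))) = 297318421326077 /258664829808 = 1149.44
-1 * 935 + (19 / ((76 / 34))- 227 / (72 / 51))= -26095 / 24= -1087.29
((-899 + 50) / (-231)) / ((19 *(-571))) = -283 / 835373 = -0.00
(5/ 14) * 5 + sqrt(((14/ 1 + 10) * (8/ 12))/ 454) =2 * sqrt(454)/ 227 + 25/ 14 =1.97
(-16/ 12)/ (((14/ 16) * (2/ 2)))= -32/ 21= -1.52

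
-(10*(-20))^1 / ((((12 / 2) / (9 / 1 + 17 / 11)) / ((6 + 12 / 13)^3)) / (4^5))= 2886451200000 / 24167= 119437712.58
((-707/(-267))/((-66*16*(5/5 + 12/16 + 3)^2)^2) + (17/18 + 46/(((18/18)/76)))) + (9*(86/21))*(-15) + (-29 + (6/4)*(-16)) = 2891.09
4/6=2/3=0.67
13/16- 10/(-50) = 81/80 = 1.01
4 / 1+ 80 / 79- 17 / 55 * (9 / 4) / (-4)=360567 / 69520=5.19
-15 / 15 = -1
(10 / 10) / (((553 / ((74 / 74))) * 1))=1 / 553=0.00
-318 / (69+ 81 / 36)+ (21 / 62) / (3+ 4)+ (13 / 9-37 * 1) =-2118827 / 53010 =-39.97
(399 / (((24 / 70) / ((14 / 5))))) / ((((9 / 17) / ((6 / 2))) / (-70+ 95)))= 2769725 / 6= 461620.83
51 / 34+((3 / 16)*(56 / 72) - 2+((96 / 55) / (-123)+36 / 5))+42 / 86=34069691 / 4654320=7.32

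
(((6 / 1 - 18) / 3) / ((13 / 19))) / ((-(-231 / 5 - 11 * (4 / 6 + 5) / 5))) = -57 / 572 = -0.10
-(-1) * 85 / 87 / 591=85 / 51417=0.00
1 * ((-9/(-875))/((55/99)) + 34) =148831/4375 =34.02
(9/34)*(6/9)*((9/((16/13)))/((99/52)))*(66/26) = 117/68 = 1.72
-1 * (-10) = 10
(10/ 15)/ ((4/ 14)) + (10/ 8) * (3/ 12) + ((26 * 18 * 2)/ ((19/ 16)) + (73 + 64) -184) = 678397/ 912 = 743.86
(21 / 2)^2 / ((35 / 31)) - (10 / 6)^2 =17077 / 180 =94.87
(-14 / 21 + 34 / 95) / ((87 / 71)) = -6248 / 24795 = -0.25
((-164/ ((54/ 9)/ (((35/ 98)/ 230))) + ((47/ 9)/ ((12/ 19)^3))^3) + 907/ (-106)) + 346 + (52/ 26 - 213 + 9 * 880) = 544139000686721727809/ 32096707787096064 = 16953.11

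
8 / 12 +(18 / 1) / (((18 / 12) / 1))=38 / 3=12.67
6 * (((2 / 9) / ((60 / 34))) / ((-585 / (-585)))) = 34 / 45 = 0.76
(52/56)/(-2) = -13/28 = -0.46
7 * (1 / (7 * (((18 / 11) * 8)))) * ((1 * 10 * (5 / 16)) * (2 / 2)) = 275 / 1152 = 0.24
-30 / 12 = -5 / 2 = -2.50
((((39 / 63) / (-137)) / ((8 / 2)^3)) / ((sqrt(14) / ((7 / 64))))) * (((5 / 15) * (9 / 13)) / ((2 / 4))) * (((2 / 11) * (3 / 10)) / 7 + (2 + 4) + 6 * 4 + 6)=-13863 * sqrt(14) / 1512304640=-0.00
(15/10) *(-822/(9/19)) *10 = -26030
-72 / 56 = -9 / 7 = -1.29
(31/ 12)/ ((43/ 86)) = 31/ 6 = 5.17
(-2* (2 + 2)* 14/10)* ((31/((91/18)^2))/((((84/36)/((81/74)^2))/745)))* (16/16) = -58913423496/11336689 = -5196.70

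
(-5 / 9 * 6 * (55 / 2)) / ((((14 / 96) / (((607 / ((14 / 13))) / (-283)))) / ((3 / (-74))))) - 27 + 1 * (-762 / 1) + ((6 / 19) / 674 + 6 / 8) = -11025314977713 / 13140979348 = -839.00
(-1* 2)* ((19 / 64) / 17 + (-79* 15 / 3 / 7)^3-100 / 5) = 67060761163 / 186592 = 359397.84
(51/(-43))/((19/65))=-3315/817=-4.06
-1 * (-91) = 91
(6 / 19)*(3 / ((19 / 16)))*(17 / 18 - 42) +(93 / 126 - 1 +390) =5412601 / 15162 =356.98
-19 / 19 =-1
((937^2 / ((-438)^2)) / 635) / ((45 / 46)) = 20193287 / 2740971150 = 0.01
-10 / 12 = -5 / 6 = -0.83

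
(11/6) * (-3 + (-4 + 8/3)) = -143/18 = -7.94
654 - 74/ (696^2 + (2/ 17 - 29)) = 5385414716/ 8234581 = 654.00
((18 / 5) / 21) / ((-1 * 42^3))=-1 / 432180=-0.00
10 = 10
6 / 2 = 3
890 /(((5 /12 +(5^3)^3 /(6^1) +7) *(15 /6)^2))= 2848 /6510565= 0.00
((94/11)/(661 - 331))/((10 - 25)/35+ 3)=329/32670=0.01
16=16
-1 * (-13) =13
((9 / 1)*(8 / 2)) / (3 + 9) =3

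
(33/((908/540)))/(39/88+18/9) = 8.03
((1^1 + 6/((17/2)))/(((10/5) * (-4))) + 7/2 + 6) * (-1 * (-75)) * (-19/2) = -1799775/272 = -6616.82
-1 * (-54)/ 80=27/ 40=0.68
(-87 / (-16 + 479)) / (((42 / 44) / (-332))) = 211816 / 3241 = 65.36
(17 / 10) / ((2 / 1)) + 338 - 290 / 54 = 180079 / 540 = 333.48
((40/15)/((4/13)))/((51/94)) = 2444/153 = 15.97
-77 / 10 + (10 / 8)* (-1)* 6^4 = -16277 / 10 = -1627.70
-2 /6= -1 /3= -0.33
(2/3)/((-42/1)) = -1/63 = -0.02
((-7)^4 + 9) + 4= 2414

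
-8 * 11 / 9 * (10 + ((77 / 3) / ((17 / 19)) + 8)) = -209528 / 459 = -456.49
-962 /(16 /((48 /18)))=-481 /3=-160.33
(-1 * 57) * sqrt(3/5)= -57 * sqrt(15)/5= -44.15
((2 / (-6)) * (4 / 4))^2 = 1 / 9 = 0.11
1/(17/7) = 7/17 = 0.41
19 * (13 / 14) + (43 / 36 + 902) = 232051 / 252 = 920.84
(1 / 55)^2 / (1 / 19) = 19 / 3025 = 0.01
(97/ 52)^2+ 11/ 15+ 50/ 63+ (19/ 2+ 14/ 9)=13681139/ 851760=16.06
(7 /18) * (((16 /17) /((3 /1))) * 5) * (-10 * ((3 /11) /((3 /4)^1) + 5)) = -165200 /5049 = -32.72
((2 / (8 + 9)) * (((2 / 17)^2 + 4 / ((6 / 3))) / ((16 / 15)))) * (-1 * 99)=-432135 / 19652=-21.99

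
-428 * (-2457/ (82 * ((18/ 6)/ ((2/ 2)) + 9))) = 87633/ 82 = 1068.70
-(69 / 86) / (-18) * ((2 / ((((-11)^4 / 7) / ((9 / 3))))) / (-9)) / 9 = -161 / 101989206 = -0.00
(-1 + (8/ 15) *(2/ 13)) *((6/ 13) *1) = -358/ 845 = -0.42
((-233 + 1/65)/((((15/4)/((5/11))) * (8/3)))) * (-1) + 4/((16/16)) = 10432/715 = 14.59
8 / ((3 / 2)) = 16 / 3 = 5.33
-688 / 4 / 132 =-43 / 33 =-1.30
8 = 8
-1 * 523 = -523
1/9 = 0.11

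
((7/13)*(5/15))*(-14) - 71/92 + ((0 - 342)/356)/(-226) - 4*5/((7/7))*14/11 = -5702858209/198464838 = -28.73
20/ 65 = 4/ 13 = 0.31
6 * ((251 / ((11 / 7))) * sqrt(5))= 10542 * sqrt(5) / 11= 2142.97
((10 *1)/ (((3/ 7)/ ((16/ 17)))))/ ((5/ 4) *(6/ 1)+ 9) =2240/ 1683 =1.33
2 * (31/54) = 31/27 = 1.15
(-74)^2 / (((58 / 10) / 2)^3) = 5476000 / 24389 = 224.53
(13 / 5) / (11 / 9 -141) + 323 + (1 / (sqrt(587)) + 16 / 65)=sqrt(587) / 587 + 26430317 / 81770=323.27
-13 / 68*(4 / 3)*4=-52 / 51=-1.02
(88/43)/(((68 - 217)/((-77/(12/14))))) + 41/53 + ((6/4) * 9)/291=405900163/197630322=2.05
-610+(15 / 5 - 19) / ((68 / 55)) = -622.94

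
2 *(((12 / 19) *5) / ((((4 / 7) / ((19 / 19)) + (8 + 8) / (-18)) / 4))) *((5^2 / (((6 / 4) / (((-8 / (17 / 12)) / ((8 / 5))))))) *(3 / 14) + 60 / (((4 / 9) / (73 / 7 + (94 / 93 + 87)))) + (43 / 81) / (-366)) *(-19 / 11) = 527998005212 / 289323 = 1824943.07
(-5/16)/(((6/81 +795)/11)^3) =-130990365/158282919273008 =-0.00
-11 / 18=-0.61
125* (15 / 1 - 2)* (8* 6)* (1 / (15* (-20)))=-260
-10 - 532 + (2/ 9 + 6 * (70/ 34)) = -81002/ 153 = -529.42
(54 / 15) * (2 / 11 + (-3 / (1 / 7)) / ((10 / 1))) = -1899 / 275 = -6.91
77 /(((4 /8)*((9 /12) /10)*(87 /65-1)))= 18200 /3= 6066.67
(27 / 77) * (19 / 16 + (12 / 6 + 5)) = 3537 / 1232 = 2.87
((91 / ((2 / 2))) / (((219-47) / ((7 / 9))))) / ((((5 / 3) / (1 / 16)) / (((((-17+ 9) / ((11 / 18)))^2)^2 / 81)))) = 17611776 / 3147815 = 5.59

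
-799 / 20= -39.95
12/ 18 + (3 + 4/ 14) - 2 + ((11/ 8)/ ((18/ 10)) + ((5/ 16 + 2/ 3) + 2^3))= 11789/ 1008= 11.70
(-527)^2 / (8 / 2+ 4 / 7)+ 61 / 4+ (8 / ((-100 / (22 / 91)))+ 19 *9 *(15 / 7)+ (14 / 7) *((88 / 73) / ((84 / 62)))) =974713957823 / 15943200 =61136.66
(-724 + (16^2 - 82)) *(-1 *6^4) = 712800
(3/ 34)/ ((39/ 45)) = 45/ 442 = 0.10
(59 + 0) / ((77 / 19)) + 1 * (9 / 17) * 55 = 57172 / 1309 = 43.68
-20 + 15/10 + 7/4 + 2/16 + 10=-53/8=-6.62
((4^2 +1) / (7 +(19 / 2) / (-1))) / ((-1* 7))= 34 / 35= 0.97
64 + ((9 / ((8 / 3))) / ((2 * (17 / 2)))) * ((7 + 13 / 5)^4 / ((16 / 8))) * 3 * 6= 161923136 / 10625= 15239.82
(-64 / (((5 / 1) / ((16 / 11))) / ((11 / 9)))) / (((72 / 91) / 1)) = -11648 / 405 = -28.76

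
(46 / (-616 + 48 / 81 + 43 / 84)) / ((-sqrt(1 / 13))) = 34776 * sqrt(13) / 464861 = 0.27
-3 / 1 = -3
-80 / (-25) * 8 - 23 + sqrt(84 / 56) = sqrt(6) / 2 + 13 / 5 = 3.82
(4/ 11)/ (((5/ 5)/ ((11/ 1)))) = 4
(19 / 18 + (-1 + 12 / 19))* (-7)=-1645 / 342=-4.81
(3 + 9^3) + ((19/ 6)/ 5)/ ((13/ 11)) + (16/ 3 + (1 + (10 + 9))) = 98523/ 130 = 757.87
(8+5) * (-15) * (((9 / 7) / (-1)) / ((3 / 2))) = 1170 / 7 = 167.14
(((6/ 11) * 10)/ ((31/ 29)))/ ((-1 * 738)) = -290/ 41943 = -0.01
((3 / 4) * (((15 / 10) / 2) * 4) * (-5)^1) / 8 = -45 / 32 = -1.41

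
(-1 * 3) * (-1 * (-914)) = -2742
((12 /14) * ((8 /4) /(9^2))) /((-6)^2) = 1 /1701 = 0.00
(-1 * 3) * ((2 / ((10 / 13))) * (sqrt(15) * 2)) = -78 * sqrt(15) / 5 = -60.42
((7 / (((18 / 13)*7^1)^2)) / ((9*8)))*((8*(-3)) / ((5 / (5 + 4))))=-169 / 3780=-0.04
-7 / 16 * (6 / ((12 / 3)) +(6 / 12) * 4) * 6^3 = -1323 / 4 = -330.75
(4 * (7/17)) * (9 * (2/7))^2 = 1296/119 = 10.89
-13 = -13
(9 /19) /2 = 9 /38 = 0.24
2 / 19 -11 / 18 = -173 / 342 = -0.51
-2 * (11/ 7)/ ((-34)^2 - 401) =-22/ 5285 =-0.00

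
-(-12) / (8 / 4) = 6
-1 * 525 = -525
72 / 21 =24 / 7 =3.43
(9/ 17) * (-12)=-108/ 17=-6.35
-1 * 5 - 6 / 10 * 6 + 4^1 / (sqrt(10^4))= -214 / 25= -8.56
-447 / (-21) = 149 / 7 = 21.29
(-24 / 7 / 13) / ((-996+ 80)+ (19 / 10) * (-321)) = 240 / 1388569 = 0.00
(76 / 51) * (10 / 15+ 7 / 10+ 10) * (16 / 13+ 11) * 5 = 686774 / 663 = 1035.86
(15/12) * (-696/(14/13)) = -5655/7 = -807.86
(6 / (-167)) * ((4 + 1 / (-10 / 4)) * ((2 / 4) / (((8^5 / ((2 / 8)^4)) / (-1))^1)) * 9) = 243 / 3502243840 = 0.00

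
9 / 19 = 0.47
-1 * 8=-8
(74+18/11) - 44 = 348/11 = 31.64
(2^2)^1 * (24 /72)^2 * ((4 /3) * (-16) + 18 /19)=-4648 /513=-9.06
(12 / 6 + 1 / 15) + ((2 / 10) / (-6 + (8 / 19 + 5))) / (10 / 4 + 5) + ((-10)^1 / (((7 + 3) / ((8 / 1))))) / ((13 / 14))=-6.59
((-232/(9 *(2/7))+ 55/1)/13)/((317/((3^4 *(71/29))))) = -1.69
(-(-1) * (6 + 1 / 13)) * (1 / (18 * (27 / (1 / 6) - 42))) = 79 / 28080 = 0.00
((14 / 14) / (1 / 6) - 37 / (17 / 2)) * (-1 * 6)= -168 / 17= -9.88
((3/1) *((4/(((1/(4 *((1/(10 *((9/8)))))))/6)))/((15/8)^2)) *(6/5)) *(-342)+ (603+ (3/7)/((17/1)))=-177415344/74375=-2385.42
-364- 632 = -996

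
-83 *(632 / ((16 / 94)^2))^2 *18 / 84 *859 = -6513855576179811 / 896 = -7269928098414.97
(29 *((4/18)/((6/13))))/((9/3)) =377/81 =4.65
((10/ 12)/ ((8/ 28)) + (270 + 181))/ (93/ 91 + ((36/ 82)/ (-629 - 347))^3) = 992544100713366656/ 2234679471303831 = 444.16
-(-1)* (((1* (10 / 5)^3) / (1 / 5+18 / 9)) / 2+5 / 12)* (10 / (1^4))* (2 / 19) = 2.35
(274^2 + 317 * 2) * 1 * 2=151420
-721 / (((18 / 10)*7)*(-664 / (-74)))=-19055 / 2988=-6.38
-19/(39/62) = -1178/39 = -30.21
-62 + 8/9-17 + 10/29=-20297/261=-77.77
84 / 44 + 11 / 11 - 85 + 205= 122.91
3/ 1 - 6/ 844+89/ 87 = 147439/ 36714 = 4.02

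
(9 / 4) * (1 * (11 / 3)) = 33 / 4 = 8.25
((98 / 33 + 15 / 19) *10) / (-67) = -23570 / 42009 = -0.56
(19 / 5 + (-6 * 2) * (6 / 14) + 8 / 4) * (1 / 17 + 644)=251827 / 595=423.24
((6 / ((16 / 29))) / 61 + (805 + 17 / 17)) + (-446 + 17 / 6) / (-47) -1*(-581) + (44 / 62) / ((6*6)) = 8937217735 / 6399144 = 1396.63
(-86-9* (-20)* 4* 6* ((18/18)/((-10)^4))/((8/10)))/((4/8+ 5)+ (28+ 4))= -4273/1875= -2.28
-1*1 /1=-1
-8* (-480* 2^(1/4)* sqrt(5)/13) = 3840* 2^(1/4)* sqrt(5)/13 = 785.47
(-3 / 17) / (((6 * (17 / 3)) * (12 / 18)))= -9 / 1156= -0.01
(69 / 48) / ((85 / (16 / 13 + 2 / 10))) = 2139 / 88400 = 0.02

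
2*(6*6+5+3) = 88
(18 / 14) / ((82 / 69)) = 621 / 574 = 1.08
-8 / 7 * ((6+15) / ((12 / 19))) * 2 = -76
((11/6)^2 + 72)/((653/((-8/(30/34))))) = -92242/88155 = -1.05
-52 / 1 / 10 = -26 / 5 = -5.20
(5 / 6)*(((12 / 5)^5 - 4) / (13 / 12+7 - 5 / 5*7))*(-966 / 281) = -456593424 / 2283125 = -199.99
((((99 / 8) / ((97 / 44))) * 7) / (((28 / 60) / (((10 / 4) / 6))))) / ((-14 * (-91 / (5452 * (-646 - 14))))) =-6122766375 / 61789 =-99091.53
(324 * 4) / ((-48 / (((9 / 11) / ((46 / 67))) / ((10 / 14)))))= -45.05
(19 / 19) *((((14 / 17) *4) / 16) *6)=21 / 17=1.24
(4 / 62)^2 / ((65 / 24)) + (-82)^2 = 420014756 / 62465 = 6724.00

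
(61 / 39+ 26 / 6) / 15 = 46 / 117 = 0.39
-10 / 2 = -5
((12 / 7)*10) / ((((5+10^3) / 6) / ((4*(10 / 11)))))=1920 / 5159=0.37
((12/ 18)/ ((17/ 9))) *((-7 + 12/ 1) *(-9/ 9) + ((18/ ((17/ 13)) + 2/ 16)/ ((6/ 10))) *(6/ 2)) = 22.75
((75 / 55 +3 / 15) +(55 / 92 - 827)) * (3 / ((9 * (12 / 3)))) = -68.74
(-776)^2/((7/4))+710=2413674/7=344810.57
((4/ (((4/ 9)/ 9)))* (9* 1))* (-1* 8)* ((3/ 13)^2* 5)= -262440/ 169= -1552.90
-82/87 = -0.94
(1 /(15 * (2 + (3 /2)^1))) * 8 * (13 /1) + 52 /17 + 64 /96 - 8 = -4094 /1785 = -2.29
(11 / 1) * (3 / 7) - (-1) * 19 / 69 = 2410 / 483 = 4.99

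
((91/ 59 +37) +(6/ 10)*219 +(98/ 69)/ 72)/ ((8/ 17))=2117262059/ 5862240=361.17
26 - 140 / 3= -62 / 3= -20.67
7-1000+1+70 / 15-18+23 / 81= -81409 / 81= -1005.05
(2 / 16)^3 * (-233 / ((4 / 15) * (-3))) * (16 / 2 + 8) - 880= -111475 / 128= -870.90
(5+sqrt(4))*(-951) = -6657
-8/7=-1.14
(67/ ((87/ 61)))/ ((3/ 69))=1080.47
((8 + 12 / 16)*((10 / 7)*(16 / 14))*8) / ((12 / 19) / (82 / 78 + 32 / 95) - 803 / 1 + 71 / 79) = -162518800 / 1139972673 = -0.14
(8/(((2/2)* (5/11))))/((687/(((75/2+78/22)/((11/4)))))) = 4816/12595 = 0.38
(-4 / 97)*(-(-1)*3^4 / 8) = -81 / 194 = -0.42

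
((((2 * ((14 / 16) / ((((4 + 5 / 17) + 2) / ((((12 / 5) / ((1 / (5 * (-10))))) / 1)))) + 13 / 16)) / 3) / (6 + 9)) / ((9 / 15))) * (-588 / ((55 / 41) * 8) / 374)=54582521 / 316942560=0.17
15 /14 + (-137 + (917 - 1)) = 10921 /14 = 780.07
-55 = -55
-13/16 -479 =-7677/16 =-479.81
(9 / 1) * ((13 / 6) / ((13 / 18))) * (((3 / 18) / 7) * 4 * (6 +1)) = 18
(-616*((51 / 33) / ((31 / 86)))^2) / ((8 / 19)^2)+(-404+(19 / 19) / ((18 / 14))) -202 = -12268132697 / 190278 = -64474.78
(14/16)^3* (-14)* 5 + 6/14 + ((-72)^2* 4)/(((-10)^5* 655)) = -170438301841/3668000000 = -46.47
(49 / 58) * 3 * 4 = 294 / 29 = 10.14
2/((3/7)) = 14/3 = 4.67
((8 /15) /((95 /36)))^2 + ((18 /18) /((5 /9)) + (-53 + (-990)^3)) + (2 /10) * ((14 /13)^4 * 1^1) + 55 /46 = -287623300934458954529 /296427478750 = -970299049.69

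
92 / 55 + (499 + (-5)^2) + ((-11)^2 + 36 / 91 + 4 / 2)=3248587 / 5005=649.07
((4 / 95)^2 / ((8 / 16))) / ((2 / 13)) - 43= -387867 / 9025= -42.98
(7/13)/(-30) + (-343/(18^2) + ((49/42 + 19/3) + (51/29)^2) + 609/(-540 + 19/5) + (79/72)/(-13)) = 112551436657/13566978360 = 8.30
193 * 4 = 772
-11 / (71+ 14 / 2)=-11 / 78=-0.14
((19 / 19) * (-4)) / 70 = -0.06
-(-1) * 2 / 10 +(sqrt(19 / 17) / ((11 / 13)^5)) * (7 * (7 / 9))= 1 / 5 +18193357 * sqrt(323) / 24640803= 13.47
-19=-19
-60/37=-1.62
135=135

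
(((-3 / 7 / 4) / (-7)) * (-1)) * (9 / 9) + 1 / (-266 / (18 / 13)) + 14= 676775 / 48412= 13.98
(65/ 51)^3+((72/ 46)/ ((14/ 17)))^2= 5.68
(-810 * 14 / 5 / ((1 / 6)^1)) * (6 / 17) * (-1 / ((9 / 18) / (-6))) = -979776 / 17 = -57633.88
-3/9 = -1/3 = -0.33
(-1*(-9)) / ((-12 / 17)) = -51 / 4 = -12.75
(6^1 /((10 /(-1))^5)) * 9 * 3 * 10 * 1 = -81 /5000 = -0.02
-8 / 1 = -8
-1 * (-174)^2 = -30276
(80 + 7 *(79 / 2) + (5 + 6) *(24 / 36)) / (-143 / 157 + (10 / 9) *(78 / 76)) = 6511889 / 4108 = 1585.17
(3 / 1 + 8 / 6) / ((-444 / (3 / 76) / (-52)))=169 / 8436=0.02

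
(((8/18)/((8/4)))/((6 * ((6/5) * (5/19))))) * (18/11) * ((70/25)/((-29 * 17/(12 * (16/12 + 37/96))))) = -133/5916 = -0.02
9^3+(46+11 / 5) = 3886 / 5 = 777.20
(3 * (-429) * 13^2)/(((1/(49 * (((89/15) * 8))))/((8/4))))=-5058829776/5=-1011765955.20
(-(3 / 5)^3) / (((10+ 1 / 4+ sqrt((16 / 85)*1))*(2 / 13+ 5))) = -326196 / 79634525+ 7488*sqrt(85) / 398172625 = -0.00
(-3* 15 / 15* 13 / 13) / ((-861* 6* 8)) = 1 / 13776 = 0.00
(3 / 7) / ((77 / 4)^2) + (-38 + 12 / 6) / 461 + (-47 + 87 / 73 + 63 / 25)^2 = 119406443204259383 / 63724458441875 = 1873.79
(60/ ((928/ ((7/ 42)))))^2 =25/ 215296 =0.00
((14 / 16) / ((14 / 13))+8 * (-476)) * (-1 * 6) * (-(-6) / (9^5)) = 20305 / 8748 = 2.32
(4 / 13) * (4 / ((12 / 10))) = 40 / 39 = 1.03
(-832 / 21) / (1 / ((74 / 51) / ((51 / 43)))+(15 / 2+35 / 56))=-4.43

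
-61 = -61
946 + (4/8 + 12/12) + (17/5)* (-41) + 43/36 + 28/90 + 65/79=11524291/14220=810.43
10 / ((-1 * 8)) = -5 / 4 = -1.25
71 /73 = 0.97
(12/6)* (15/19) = 30/19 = 1.58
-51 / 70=-0.73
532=532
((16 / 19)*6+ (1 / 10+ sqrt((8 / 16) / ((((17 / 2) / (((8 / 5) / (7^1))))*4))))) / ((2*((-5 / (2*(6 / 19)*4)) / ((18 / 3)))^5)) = -484936796602368 / 735091890625 - 990677827584*sqrt(1190) / 4603996578125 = -667.12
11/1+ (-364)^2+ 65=132572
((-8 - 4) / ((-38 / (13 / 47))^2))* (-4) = 2028 / 797449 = 0.00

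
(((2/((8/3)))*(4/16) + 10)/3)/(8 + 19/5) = 815/2832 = 0.29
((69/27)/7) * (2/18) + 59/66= 11657/12474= 0.93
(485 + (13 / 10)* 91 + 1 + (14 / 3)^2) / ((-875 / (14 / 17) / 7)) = -394429 / 95625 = -4.12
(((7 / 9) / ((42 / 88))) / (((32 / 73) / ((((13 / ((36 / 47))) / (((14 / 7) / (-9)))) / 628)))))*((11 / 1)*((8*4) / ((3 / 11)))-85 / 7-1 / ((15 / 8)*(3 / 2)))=-197540130359 / 341832960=-577.88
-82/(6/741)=-10127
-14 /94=-7 /47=-0.15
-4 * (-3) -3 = 9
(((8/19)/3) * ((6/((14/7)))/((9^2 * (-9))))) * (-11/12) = 22/41553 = 0.00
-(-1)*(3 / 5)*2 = 6 / 5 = 1.20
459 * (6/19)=2754/19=144.95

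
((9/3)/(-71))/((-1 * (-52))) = -3/3692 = -0.00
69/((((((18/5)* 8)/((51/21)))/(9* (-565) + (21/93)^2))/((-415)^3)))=170702959525939375/80724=2114649416851.73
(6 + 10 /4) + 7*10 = 78.50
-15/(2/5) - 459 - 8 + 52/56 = -3525/7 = -503.57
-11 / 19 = -0.58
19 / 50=0.38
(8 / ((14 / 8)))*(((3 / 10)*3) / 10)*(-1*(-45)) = 648 / 35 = 18.51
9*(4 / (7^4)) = 36 / 2401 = 0.01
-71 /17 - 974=-16629 /17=-978.18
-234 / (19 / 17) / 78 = -51 / 19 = -2.68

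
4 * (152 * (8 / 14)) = 2432 / 7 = 347.43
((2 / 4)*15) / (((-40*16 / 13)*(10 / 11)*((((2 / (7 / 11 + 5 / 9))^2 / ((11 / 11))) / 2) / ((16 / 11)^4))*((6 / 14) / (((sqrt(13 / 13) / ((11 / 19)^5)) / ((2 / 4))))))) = -401590454440448 / 10504656963405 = -38.23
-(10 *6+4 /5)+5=-279 /5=-55.80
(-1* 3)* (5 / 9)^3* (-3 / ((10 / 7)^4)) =2401 / 6480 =0.37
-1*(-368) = 368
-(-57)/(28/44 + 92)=627/1019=0.62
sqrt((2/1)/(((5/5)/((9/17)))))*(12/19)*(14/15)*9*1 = 1512*sqrt(34)/1615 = 5.46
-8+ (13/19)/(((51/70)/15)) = 1966/323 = 6.09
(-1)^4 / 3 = 1 / 3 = 0.33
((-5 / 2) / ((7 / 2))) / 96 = -5 / 672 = -0.01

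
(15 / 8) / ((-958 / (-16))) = 15 / 479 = 0.03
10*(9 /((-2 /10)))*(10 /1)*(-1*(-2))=-9000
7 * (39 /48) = 91 /16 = 5.69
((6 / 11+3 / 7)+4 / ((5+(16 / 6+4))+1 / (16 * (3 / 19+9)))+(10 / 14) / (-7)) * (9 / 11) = 21276834 / 21409619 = 0.99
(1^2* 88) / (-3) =-29.33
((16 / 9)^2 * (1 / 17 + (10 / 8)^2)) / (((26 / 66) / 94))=810656 / 663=1222.71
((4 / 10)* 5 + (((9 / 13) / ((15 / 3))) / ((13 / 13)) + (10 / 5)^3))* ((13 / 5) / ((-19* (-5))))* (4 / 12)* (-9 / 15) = -0.06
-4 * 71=-284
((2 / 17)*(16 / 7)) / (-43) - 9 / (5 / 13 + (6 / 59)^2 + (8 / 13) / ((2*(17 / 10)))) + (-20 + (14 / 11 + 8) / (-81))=-24071035350463 / 673371906669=-35.75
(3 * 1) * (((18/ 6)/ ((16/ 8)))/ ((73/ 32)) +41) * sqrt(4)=18246/ 73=249.95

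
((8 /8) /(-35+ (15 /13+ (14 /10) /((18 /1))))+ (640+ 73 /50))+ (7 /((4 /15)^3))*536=1568513664003 /7901800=198500.81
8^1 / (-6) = -4 / 3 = -1.33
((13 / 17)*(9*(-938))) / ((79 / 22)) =-2414412 / 1343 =-1797.78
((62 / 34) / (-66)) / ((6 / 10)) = -155 / 3366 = -0.05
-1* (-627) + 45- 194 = 478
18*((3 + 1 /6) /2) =28.50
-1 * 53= -53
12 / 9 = 4 / 3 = 1.33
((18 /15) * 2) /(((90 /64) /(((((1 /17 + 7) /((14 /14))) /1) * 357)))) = 21504 /5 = 4300.80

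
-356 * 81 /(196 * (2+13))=-2403 /245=-9.81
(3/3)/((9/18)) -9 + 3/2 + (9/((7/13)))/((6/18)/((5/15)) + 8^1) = -51/14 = -3.64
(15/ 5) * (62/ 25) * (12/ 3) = 744/ 25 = 29.76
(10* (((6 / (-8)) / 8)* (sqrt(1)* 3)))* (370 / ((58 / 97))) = -807525 / 464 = -1740.36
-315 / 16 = -19.69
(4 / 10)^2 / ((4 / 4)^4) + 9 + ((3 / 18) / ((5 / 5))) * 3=9.66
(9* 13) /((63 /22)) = 286 /7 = 40.86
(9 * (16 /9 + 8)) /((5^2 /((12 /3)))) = 352 /25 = 14.08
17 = 17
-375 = -375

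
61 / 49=1.24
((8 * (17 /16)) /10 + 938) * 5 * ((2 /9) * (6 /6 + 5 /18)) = 143957 /108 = 1332.94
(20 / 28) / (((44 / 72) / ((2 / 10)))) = 18 / 77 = 0.23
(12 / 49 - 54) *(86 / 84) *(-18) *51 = 17329086 / 343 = 50522.12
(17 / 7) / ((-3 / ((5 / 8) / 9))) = -85 / 1512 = -0.06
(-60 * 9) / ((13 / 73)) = -39420 / 13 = -3032.31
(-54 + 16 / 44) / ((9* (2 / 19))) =-5605 / 99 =-56.62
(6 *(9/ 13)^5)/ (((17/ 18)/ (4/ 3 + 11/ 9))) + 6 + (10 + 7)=161473087/ 6311981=25.58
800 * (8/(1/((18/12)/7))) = 1371.43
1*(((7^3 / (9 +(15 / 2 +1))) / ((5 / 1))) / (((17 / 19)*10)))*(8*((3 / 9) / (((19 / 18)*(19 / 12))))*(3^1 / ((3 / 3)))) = 84672 / 40375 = 2.10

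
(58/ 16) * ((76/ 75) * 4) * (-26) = -28652/ 75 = -382.03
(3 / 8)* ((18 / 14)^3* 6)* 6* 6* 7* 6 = 354294 / 49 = 7230.49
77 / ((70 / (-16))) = -88 / 5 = -17.60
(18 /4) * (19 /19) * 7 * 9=567 /2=283.50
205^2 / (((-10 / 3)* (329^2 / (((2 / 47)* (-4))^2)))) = -0.00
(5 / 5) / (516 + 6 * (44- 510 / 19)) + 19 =223459 / 11760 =19.00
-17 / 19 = -0.89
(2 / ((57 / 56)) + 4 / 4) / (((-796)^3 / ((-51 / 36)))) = 2873 / 344981101824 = 0.00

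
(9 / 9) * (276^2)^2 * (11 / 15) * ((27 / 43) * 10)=26719791377.86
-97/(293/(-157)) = 15229/293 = 51.98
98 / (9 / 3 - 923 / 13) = -49 / 34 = -1.44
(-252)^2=63504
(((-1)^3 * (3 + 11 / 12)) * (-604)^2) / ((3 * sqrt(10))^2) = -2143294 / 135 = -15876.25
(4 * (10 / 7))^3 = 64000 / 343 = 186.59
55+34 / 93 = 5149 / 93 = 55.37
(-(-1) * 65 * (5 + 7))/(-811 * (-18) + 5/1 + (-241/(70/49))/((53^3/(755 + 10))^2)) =2659723335480/49794779513743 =0.05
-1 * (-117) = 117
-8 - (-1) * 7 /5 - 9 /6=-81 /10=-8.10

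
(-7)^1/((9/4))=-28/9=-3.11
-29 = -29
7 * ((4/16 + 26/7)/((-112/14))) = -111/32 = -3.47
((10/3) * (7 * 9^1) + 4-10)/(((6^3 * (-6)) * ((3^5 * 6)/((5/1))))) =-85/157464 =-0.00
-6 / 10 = -3 / 5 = -0.60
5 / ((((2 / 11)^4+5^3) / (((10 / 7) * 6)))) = 1464100 / 4270329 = 0.34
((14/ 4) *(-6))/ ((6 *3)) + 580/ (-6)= -587/ 6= -97.83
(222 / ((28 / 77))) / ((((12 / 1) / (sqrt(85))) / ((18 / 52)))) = 3663 * sqrt(85) / 208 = 162.36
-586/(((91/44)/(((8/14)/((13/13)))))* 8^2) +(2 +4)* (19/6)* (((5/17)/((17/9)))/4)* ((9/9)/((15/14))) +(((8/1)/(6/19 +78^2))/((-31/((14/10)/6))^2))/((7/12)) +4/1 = 1656946091877226/766932740457975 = 2.16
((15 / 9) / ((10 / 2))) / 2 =1 / 6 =0.17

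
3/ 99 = 1/ 33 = 0.03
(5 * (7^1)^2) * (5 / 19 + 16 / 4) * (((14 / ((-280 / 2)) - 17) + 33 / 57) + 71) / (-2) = -41083119 / 1444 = -28450.91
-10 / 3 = -3.33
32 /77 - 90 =-6898 /77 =-89.58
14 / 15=0.93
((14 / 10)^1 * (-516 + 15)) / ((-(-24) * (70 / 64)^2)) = -21376 / 875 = -24.43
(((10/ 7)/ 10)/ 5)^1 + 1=36/ 35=1.03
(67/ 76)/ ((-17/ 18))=-603/ 646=-0.93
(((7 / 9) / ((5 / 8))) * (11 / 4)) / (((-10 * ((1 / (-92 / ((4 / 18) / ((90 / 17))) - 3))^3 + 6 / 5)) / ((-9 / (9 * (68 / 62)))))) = 13775918878500933 / 52979863969279570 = 0.26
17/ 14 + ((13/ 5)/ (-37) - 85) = -217187/ 2590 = -83.86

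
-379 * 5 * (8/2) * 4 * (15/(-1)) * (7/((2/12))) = 19101600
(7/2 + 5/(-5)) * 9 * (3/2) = 135/4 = 33.75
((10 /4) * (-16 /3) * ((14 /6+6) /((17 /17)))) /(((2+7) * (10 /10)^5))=-12.35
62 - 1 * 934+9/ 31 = -27023/ 31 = -871.71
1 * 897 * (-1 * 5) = -4485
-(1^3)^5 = -1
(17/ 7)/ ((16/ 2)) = 17/ 56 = 0.30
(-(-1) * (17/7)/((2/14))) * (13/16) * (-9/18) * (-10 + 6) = 27.62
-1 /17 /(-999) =1 /16983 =0.00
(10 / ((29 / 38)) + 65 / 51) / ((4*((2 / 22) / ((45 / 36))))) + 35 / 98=8246185 / 165648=49.78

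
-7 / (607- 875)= 7 / 268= 0.03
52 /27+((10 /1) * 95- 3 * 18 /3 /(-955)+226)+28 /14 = 30424876 /25785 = 1179.94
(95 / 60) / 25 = 0.06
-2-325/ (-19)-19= -74/ 19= -3.89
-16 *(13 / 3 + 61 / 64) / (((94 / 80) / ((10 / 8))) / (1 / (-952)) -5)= 25375 / 269964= 0.09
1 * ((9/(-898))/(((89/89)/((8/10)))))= -0.01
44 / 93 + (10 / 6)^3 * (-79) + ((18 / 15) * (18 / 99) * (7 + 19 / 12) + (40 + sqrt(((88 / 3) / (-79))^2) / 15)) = -1176021212 / 3636765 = -323.37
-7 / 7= -1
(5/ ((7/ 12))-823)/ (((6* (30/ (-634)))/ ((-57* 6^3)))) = -1236136428/ 35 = -35318183.66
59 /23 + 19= 496 /23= 21.57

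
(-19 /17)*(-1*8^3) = 9728 /17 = 572.24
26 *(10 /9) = 260 /9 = 28.89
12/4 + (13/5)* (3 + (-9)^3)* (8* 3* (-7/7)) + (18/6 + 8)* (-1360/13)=2870051/65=44154.63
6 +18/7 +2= 74/7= 10.57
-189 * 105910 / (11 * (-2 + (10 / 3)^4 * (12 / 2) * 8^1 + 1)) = -540458730 / 1759703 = -307.13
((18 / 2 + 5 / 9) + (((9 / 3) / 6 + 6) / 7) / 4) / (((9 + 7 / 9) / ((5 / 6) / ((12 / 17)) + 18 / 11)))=11005523 / 3902976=2.82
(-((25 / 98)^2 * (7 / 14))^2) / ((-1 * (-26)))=-390625 / 9592628864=-0.00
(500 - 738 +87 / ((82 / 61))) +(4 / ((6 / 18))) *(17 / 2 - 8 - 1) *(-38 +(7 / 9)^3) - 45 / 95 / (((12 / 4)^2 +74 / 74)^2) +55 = 2023428383 / 18929700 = 106.89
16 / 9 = 1.78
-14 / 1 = -14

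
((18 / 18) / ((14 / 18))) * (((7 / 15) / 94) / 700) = 3 / 329000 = 0.00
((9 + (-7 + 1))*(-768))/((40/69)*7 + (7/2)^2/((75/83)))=-15897600/121541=-130.80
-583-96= -679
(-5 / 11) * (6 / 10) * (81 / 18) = -27 / 22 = -1.23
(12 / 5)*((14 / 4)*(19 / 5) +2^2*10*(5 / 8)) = 91.92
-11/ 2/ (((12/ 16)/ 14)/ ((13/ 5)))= -4004/ 15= -266.93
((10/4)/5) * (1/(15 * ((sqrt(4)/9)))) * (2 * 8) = 12/5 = 2.40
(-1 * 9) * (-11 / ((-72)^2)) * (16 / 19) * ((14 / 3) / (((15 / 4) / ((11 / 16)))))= 847 / 61560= 0.01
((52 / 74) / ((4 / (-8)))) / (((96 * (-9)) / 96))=52 / 333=0.16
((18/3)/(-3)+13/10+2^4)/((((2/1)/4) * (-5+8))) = 51/5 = 10.20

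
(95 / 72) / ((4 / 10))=475 / 144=3.30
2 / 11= 0.18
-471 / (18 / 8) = -628 / 3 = -209.33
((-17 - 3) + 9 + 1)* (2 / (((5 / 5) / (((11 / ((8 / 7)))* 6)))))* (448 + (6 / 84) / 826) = -854811045 / 1652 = -517440.10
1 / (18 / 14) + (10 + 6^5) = 7786.78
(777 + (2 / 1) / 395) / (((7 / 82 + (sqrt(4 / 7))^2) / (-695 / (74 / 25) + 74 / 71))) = -276538.36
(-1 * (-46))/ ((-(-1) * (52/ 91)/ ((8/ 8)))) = 161/ 2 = 80.50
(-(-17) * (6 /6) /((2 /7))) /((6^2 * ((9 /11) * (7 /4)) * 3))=187 /486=0.38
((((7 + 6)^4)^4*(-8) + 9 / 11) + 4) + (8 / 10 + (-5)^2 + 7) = -292783308040599127971 / 55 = -5323332873465438690.38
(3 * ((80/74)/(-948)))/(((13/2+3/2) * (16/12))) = -15/46768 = -0.00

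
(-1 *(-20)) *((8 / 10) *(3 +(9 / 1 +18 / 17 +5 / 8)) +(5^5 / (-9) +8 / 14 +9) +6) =-6414.07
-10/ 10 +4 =3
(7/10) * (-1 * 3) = -21/10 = -2.10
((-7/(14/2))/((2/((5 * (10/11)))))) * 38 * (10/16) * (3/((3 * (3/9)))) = -7125/44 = -161.93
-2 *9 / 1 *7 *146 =-18396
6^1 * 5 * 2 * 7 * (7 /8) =735 /2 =367.50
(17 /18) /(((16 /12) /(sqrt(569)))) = 17 * sqrt(569) /24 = 16.90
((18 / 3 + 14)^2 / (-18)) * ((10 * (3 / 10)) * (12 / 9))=-800 / 9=-88.89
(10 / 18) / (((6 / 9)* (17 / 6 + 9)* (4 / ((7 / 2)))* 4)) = 35 / 2272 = 0.02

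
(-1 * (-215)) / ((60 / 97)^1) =4171 / 12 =347.58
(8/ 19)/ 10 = 4/ 95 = 0.04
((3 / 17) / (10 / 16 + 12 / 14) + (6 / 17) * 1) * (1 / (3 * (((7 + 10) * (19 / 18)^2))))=71928 / 8659307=0.01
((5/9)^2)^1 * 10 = 250/81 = 3.09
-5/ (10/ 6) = -3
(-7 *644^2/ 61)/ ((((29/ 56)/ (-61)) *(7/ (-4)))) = -3203478.07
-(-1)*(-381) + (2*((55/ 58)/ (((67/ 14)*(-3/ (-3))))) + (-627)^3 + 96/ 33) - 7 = -5268279237437/ 21373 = -246492267.69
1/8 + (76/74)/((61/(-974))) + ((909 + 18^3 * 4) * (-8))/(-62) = 1741384079/559736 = 3111.08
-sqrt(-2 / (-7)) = -0.53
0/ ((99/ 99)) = 0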